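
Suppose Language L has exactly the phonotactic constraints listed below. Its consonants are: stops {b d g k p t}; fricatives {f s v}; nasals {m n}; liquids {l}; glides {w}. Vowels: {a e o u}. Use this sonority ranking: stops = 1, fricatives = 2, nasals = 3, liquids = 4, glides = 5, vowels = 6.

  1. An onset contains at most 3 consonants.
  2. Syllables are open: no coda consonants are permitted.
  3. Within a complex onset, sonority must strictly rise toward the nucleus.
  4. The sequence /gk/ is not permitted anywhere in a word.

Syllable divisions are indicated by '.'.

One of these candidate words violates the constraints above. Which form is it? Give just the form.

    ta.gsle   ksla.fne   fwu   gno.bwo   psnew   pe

psnew

ta.gsle — σ1 onset /t/, coda /∅/ ok; σ2 onset /gsl/ (1→2→4 rises), coda /∅/ ok → permitted
ksla.fne — σ1 onset /ksl/ (1→2→4 rises), coda /∅/ ok; σ2 onset /fn/ (2→3 rises), coda /∅/ ok → permitted
fwu — σ1 onset /fw/ (2→5 rises), coda /∅/ ok → permitted
gno.bwo — σ1 onset /gn/ (1→3 rises), coda /∅/ ok; σ2 onset /bw/ (1→5 rises), coda /∅/ ok → permitted
psnew — violates constraint 2: syllable 1 coda /w/ has 1 consonant (> 0) → not permitted
pe — σ1 onset /p/, coda /∅/ ok → permitted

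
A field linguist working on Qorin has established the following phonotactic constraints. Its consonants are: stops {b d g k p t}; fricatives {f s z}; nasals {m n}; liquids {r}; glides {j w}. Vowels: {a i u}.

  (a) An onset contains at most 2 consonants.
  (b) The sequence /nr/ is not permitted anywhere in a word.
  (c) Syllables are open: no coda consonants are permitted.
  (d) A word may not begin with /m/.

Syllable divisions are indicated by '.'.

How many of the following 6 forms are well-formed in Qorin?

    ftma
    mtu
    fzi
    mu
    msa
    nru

1

ftma — violates constraint (a): syllable 1 onset /ftm/ has 3 consonants (> 2) → ill-formed
mtu — violates constraint (d): word begins with /m/ → ill-formed
fzi — σ1 onset /fz/ (2C), coda /∅/ ok → well-formed
mu — violates constraint (d): word begins with /m/ → ill-formed
msa — violates constraint (d): word begins with /m/ → ill-formed
nru — violates constraint (b): contains banned sequence /nr/ → ill-formed
Well-formed: fzi → 1.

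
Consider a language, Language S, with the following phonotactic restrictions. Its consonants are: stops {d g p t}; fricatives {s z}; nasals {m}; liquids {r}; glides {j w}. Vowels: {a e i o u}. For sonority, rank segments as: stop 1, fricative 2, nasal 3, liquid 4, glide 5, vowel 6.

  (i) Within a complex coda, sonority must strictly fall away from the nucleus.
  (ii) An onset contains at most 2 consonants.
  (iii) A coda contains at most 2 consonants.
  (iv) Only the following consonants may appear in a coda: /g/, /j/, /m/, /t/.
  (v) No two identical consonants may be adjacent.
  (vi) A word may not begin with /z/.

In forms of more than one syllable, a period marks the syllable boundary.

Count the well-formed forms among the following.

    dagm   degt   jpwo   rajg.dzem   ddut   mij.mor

dagm — violates constraint (i): syllable 1 coda /gm/: /g/ (stop, 1) → /m/ (nasal, 3) does not fall → ill-formed
degt — violates constraint (i): syllable 1 coda /gt/: /g/ (stop, 1) → /t/ (stop, 1) does not fall → ill-formed
jpwo — violates constraint (ii): syllable 1 onset /jpw/ has 3 consonants (> 2) → ill-formed
rajg.dzem — σ1 onset /r/, coda /jg/ (5→1 falls) ok; σ2 onset /dz/ (2C), coda /m/ ok → well-formed
ddut — violates constraint (v): adjacent identical consonants /dd/ → ill-formed
mij.mor — violates constraint (iv): syllable 2 coda contains /r/, which is not a licensed coda consonant → ill-formed
Well-formed: rajg.dzem → 1.

1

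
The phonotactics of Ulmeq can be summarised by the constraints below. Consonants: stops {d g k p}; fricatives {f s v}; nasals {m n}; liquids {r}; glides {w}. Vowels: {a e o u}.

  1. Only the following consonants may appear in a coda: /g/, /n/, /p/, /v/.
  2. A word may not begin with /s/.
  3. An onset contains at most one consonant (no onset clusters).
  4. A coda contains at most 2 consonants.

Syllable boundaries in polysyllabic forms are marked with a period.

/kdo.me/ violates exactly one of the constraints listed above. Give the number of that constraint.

3

/kdo.me/: syllable 1 onset /kd/ has 2 consonants (> 1).
This is a violation of constraint 3: "An onset contains at most one consonant (no onset clusters)."
The remaining constraints (1, 2, 4) are satisfied.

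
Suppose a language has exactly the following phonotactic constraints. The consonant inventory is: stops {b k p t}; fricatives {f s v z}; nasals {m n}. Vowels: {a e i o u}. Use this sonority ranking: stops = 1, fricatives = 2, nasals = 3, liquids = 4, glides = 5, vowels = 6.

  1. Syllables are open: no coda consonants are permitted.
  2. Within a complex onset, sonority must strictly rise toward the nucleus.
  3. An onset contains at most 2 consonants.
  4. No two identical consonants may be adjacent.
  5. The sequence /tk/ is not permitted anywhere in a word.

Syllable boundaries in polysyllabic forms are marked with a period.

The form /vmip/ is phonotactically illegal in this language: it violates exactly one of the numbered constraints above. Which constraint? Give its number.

/vmip/: syllable 1 coda /p/ has 1 consonant (> 0).
This is a violation of constraint 1: "Syllables are open: no coda consonants are permitted."
The remaining constraints (2, 3, 4, 5) are satisfied.

1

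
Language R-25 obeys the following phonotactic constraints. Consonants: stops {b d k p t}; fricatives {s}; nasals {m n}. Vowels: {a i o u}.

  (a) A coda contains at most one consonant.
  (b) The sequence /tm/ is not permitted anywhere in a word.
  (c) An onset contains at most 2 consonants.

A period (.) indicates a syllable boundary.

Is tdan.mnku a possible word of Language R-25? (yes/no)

tdan.mnku — violates constraint (c): syllable 2 onset /mnk/ has 3 consonants (> 2) → illicit

no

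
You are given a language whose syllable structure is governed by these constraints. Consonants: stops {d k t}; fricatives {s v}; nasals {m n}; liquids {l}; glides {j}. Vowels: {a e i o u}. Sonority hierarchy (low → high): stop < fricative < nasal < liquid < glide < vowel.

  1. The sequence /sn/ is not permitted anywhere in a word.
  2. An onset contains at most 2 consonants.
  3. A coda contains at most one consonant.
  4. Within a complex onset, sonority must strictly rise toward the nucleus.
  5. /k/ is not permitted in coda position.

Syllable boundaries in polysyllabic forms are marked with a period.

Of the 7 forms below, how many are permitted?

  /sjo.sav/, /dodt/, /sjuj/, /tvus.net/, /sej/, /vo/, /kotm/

/sjo.sav/ — σ1 onset /sj/ (2→5 rises), coda /∅/ ok; σ2 onset /s/, coda /v/ ok → permitted
/dodt/ — violates constraint 3: syllable 1 coda /dt/ has 2 consonants (> 1) → not permitted
/sjuj/ — σ1 onset /sj/ (2→5 rises), coda /j/ ok → permitted
/tvus.net/ — violates constraint 1: contains banned sequence /sn/ → not permitted
/sej/ — σ1 onset /s/, coda /j/ ok → permitted
/vo/ — σ1 onset /v/, coda /∅/ ok → permitted
/kotm/ — violates constraint 3: syllable 1 coda /tm/ has 2 consonants (> 1) → not permitted
Permitted: /sjo.sav/, /sjuj/, /sej/, /vo/ → 4.

4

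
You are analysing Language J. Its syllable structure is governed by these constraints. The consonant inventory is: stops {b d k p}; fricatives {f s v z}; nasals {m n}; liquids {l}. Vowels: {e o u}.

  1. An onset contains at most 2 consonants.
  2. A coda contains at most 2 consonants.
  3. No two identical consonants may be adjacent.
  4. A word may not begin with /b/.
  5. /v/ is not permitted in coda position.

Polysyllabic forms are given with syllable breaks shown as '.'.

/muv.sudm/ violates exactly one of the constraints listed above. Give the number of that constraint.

5

/muv.sudm/: syllable 1 coda contains /v/.
This is a violation of constraint 5: "/v/ is not permitted in coda position."
The remaining constraints (1, 2, 3, 4) are satisfied.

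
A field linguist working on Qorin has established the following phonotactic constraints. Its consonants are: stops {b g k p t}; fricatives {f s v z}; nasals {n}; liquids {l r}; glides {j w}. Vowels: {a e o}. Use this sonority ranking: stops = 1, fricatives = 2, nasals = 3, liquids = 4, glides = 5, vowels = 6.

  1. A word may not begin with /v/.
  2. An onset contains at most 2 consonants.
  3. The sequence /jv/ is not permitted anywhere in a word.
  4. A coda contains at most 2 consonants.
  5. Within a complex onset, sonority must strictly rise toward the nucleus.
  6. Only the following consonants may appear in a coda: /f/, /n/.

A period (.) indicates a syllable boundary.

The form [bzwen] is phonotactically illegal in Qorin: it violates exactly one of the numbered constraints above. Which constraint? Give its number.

[bzwen]: syllable 1 onset /bzw/ has 3 consonants (> 2).
This is a violation of constraint 2: "An onset contains at most 2 consonants."
The remaining constraints (1, 3, 4, 5, 6) are satisfied.

2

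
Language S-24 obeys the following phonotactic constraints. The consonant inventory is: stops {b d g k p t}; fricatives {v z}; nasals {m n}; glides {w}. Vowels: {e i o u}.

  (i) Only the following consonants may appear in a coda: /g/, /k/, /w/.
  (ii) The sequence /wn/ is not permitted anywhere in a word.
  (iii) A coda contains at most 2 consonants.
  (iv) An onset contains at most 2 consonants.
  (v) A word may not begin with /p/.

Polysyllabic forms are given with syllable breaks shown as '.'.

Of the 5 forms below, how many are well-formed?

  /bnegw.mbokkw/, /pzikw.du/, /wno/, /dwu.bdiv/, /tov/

0

/bnegw.mbokkw/ — violates constraint (iii): syllable 2 coda /kkw/ has 3 consonants (> 2) → ill-formed
/pzikw.du/ — violates constraint (v): word begins with /p/ → ill-formed
/wno/ — violates constraint (ii): contains banned sequence /wn/ → ill-formed
/dwu.bdiv/ — violates constraint (i): syllable 2 coda contains /v/, which is not a licensed coda consonant → ill-formed
/tov/ — violates constraint (i): syllable 1 coda contains /v/, which is not a licensed coda consonant → ill-formed
No form is well-formed → 0.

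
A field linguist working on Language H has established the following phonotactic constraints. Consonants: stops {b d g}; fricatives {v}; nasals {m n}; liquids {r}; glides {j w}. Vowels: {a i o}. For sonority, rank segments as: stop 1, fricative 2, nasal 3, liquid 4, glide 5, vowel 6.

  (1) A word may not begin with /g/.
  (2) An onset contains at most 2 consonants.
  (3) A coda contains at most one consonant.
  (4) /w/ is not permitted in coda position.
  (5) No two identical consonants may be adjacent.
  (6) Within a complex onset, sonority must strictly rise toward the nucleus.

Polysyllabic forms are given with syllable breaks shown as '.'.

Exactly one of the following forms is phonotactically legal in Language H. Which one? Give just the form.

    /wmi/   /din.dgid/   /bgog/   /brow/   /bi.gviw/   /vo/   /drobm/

/vo/

/wmi/ — violates constraint 6: syllable 1 onset /wm/: /w/ (glide, 5) → /m/ (nasal, 3) does not rise → phonotactically illegal
/din.dgid/ — violates constraint 6: syllable 2 onset /dg/: /d/ (stop, 1) → /g/ (stop, 1) does not rise → phonotactically illegal
/bgog/ — violates constraint 6: syllable 1 onset /bg/: /b/ (stop, 1) → /g/ (stop, 1) does not rise → phonotactically illegal
/brow/ — violates constraint 4: syllable 1 coda contains /w/ → phonotactically illegal
/bi.gviw/ — violates constraint 4: syllable 2 coda contains /w/ → phonotactically illegal
/vo/ — σ1 onset /v/, coda /∅/ ok → phonotactically legal
/drobm/ — violates constraint 3: syllable 1 coda /bm/ has 2 consonants (> 1) → phonotactically illegal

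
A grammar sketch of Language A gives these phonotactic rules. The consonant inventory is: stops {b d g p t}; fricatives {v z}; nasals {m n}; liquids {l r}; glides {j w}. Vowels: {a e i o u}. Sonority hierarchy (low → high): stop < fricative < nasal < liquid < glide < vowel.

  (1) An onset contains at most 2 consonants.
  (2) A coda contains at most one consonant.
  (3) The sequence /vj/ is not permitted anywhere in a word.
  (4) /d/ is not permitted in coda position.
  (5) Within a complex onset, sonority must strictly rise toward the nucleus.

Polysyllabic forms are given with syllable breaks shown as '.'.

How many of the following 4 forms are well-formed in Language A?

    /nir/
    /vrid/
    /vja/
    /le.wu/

2

/nir/ — σ1 onset /n/, coda /r/ ok → well-formed
/vrid/ — violates constraint 4: syllable 1 coda contains /d/ → ill-formed
/vja/ — violates constraint 3: contains banned sequence /vj/ → ill-formed
/le.wu/ — σ1 onset /l/, coda /∅/ ok; σ2 onset /w/, coda /∅/ ok → well-formed
Well-formed: /nir/, /le.wu/ → 2.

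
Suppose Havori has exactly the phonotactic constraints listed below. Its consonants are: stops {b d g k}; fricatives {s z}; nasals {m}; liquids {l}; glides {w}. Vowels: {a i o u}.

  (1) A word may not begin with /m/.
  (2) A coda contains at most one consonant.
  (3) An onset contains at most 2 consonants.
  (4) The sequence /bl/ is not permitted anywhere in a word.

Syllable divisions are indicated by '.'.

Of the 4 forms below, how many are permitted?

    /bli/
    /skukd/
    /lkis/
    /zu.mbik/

/bli/ — violates constraint 4: contains banned sequence /bl/ → not permitted
/skukd/ — violates constraint 2: syllable 1 coda /kd/ has 2 consonants (> 1) → not permitted
/lkis/ — σ1 onset /lk/ (2C), coda /s/ ok → permitted
/zu.mbik/ — σ1 onset /z/, coda /∅/ ok; σ2 onset /mb/ (2C), coda /k/ ok → permitted
Permitted: /lkis/, /zu.mbik/ → 2.

2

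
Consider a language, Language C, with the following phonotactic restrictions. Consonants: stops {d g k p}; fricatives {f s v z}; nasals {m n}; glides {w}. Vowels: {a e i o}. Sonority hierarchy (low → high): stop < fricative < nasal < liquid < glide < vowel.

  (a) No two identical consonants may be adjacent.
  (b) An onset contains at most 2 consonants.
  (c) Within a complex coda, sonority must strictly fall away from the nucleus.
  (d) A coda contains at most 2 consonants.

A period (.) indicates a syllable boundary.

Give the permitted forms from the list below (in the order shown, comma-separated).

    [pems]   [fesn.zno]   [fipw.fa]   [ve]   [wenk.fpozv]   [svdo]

[pems], [ve]

[pems] — σ1 onset /p/, coda /ms/ (3→2 falls) ok → permitted
[fesn.zno] — violates constraint (c): syllable 1 coda /sn/: /s/ (fricative, 2) → /n/ (nasal, 3) does not fall → not permitted
[fipw.fa] — violates constraint (c): syllable 1 coda /pw/: /p/ (stop, 1) → /w/ (glide, 5) does not fall → not permitted
[ve] — σ1 onset /v/, coda /∅/ ok → permitted
[wenk.fpozv] — violates constraint (c): syllable 2 coda /zv/: /z/ (fricative, 2) → /v/ (fricative, 2) does not fall → not permitted
[svdo] — violates constraint (b): syllable 1 onset /svd/ has 3 consonants (> 2) → not permitted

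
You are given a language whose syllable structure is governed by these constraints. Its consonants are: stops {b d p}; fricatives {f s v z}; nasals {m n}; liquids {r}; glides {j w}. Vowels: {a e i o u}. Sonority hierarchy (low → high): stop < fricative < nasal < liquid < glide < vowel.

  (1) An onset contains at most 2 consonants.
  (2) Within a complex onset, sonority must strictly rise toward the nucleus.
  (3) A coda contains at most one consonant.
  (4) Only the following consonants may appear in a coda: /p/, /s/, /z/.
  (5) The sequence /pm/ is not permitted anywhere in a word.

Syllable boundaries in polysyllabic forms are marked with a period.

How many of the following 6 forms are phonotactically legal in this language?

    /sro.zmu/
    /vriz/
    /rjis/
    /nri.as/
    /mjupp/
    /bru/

/sro.zmu/ — σ1 onset /sr/ (2→4 rises), coda /∅/ ok; σ2 onset /zm/ (2→3 rises), coda /∅/ ok → phonotactically legal
/vriz/ — σ1 onset /vr/ (2→4 rises), coda /z/ ok → phonotactically legal
/rjis/ — σ1 onset /rj/ (4→5 rises), coda /s/ ok → phonotactically legal
/nri.as/ — σ1 onset /nr/ (3→4 rises), coda /∅/ ok; σ2 onset /∅/, coda /s/ ok → phonotactically legal
/mjupp/ — violates constraint 3: syllable 1 coda /pp/ has 2 consonants (> 1) → phonotactically illegal
/bru/ — σ1 onset /br/ (1→4 rises), coda /∅/ ok → phonotactically legal
Phonotactically legal: /sro.zmu/, /vriz/, /rjis/, /nri.as/, /bru/ → 5.

5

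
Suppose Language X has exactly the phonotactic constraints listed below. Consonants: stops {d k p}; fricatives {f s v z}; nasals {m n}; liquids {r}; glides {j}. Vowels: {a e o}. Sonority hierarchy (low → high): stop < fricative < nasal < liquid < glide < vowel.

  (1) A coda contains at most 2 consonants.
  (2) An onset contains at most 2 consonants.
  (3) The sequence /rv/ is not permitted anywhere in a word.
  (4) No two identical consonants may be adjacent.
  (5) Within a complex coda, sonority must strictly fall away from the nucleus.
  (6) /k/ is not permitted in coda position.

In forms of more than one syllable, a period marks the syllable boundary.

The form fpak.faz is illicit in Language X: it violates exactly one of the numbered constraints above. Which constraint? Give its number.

6

fpak.faz: syllable 1 coda contains /k/.
This is a violation of constraint 6: "/k/ is not permitted in coda position."
The remaining constraints (1, 2, 3, 4, 5) are satisfied.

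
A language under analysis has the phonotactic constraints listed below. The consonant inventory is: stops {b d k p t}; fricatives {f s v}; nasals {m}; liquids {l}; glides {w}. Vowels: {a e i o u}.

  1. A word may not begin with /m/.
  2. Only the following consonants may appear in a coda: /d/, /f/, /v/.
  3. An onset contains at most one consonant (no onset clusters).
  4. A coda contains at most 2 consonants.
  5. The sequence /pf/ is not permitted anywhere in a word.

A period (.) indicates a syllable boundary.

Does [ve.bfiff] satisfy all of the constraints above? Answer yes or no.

no

[ve.bfiff] — violates constraint 3: syllable 2 onset /bf/ has 2 consonants (> 1) → illicit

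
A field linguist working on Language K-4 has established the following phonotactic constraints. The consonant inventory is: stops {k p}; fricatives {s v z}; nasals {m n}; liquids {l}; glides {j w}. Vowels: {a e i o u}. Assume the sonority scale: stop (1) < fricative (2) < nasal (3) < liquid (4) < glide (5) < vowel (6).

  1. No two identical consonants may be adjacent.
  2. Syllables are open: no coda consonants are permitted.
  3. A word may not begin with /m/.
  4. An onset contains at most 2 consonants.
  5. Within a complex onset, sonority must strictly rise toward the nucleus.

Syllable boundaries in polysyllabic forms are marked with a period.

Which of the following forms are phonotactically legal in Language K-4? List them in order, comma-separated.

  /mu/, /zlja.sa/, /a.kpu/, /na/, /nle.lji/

/mu/ — violates constraint 3: word begins with /m/ → phonotactically illegal
/zlja.sa/ — violates constraint 4: syllable 1 onset /zlj/ has 3 consonants (> 2) → phonotactically illegal
/a.kpu/ — violates constraint 5: syllable 2 onset /kp/: /k/ (stop, 1) → /p/ (stop, 1) does not rise → phonotactically illegal
/na/ — σ1 onset /n/, coda /∅/ ok → phonotactically legal
/nle.lji/ — σ1 onset /nl/ (3→4 rises), coda /∅/ ok; σ2 onset /lj/ (4→5 rises), coda /∅/ ok → phonotactically legal

/na/, /nle.lji/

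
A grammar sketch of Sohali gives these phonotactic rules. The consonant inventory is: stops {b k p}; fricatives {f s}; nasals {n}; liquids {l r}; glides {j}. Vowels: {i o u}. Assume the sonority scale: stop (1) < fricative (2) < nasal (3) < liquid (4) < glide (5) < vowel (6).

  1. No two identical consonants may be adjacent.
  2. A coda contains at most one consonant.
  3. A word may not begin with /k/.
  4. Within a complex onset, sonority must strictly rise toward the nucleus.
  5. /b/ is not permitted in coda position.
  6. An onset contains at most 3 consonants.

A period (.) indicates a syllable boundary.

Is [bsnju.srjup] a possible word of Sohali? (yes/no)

[bsnju.srjup] — violates constraint 6: syllable 1 onset /bsnj/ has 4 consonants (> 3) → ill-formed

no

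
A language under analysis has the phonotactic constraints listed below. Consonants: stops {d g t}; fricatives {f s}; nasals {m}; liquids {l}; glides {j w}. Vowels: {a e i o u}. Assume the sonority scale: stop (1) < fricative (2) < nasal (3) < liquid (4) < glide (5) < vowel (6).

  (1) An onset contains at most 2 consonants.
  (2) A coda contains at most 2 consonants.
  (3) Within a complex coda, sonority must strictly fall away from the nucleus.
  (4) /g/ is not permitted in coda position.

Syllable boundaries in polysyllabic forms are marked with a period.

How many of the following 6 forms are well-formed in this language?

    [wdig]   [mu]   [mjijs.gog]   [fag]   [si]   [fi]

[wdig] — violates constraint 4: syllable 1 coda contains /g/ → ill-formed
[mu] — σ1 onset /m/, coda /∅/ ok → well-formed
[mjijs.gog] — violates constraint 4: syllable 2 coda contains /g/ → ill-formed
[fag] — violates constraint 4: syllable 1 coda contains /g/ → ill-formed
[si] — σ1 onset /s/, coda /∅/ ok → well-formed
[fi] — σ1 onset /f/, coda /∅/ ok → well-formed
Well-formed: [mu], [si], [fi] → 3.

3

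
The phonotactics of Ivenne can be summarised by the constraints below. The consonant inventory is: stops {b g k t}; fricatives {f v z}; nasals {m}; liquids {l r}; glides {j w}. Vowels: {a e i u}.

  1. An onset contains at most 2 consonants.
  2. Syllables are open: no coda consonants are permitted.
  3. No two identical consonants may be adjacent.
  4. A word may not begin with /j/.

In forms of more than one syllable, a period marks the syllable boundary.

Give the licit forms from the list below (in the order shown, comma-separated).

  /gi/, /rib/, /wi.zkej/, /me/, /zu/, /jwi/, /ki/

/gi/, /me/, /zu/, /ki/

/gi/ — σ1 onset /g/, coda /∅/ ok → licit
/rib/ — violates constraint 2: syllable 1 coda /b/ has 1 consonant (> 0) → illicit
/wi.zkej/ — violates constraint 2: syllable 2 coda /j/ has 1 consonant (> 0) → illicit
/me/ — σ1 onset /m/, coda /∅/ ok → licit
/zu/ — σ1 onset /z/, coda /∅/ ok → licit
/jwi/ — violates constraint 4: word begins with /j/ → illicit
/ki/ — σ1 onset /k/, coda /∅/ ok → licit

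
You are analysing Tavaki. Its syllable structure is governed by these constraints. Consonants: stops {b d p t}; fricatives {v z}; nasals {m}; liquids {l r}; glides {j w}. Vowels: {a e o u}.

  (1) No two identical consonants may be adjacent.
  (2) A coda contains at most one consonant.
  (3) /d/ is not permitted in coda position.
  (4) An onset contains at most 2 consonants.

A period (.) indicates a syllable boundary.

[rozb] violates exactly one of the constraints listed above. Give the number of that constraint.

[rozb]: syllable 1 coda /zb/ has 2 consonants (> 1).
This is a violation of constraint 2: "A coda contains at most one consonant."
The remaining constraints (1, 3, 4) are satisfied.

2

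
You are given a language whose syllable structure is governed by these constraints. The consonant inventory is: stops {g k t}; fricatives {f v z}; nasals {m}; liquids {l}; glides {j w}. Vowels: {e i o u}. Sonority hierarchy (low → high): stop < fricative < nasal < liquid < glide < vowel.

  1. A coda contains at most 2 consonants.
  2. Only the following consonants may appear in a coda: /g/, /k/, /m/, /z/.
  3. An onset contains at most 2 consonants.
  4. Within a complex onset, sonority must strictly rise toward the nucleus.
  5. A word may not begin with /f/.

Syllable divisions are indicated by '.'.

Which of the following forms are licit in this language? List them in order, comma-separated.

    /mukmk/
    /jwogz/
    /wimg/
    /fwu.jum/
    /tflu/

/wimg/

/mukmk/ — violates constraint 1: syllable 1 coda /kmk/ has 3 consonants (> 2) → illicit
/jwogz/ — violates constraint 4: syllable 1 onset /jw/: /j/ (glide, 5) → /w/ (glide, 5) does not rise → illicit
/wimg/ — σ1 onset /w/, coda /mg/ (2C) ok → licit
/fwu.jum/ — violates constraint 5: word begins with /f/ → illicit
/tflu/ — violates constraint 3: syllable 1 onset /tfl/ has 3 consonants (> 2) → illicit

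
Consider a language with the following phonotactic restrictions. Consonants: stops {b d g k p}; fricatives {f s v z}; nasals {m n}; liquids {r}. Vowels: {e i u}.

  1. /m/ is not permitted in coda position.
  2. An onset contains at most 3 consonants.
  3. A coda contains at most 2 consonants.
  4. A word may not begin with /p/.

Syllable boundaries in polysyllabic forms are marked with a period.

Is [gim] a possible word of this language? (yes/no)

no

[gim] — violates constraint 1: syllable 1 coda contains /m/ → phonotactically illegal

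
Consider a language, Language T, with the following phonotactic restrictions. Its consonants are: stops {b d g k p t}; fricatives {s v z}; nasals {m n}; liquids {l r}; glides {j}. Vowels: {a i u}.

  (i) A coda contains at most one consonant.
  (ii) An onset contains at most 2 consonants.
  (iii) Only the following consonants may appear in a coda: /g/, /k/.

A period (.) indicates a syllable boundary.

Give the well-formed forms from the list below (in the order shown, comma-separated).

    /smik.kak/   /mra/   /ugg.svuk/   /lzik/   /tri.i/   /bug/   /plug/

/smik.kak/ — σ1 onset /sm/ (2C), coda /k/ ok; σ2 onset /k/, coda /k/ ok → well-formed
/mra/ — σ1 onset /mr/ (2C), coda /∅/ ok → well-formed
/ugg.svuk/ — violates constraint (i): syllable 1 coda /gg/ has 2 consonants (> 1) → ill-formed
/lzik/ — σ1 onset /lz/ (2C), coda /k/ ok → well-formed
/tri.i/ — σ1 onset /tr/ (2C), coda /∅/ ok; σ2 onset /∅/, coda /∅/ ok → well-formed
/bug/ — σ1 onset /b/, coda /g/ ok → well-formed
/plug/ — σ1 onset /pl/ (2C), coda /g/ ok → well-formed

/smik.kak/, /mra/, /lzik/, /tri.i/, /bug/, /plug/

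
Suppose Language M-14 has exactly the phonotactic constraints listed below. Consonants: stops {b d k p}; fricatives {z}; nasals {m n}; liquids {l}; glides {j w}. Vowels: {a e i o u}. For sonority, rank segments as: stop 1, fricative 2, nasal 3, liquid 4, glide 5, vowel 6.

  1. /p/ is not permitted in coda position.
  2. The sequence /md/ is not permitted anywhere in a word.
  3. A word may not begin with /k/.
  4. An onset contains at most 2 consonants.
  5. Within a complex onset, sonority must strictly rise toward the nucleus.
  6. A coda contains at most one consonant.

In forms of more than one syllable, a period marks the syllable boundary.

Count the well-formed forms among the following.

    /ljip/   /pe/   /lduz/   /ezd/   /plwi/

/ljip/ — violates constraint 1: syllable 1 coda contains /p/ → ill-formed
/pe/ — σ1 onset /p/, coda /∅/ ok → well-formed
/lduz/ — violates constraint 5: syllable 1 onset /ld/: /l/ (liquid, 4) → /d/ (stop, 1) does not rise → ill-formed
/ezd/ — violates constraint 6: syllable 1 coda /zd/ has 2 consonants (> 1) → ill-formed
/plwi/ — violates constraint 4: syllable 1 onset /plw/ has 3 consonants (> 2) → ill-formed
Well-formed: /pe/ → 1.

1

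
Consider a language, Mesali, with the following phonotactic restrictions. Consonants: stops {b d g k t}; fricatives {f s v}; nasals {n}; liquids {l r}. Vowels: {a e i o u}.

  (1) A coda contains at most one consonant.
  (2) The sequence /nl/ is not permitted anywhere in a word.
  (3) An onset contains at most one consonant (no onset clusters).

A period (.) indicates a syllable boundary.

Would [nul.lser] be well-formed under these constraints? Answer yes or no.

[nul.lser] — violates constraint 3: syllable 2 onset /ls/ has 2 consonants (> 1) → ill-formed

no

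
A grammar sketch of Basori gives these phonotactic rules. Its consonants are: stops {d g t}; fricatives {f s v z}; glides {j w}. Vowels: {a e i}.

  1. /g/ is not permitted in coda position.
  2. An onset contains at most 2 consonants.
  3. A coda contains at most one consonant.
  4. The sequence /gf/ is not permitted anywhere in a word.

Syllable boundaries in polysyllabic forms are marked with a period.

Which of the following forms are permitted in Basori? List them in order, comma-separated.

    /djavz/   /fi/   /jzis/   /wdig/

/fi/, /jzis/

/djavz/ — violates constraint 3: syllable 1 coda /vz/ has 2 consonants (> 1) → not permitted
/fi/ — σ1 onset /f/, coda /∅/ ok → permitted
/jzis/ — σ1 onset /jz/ (2C), coda /s/ ok → permitted
/wdig/ — violates constraint 1: syllable 1 coda contains /g/ → not permitted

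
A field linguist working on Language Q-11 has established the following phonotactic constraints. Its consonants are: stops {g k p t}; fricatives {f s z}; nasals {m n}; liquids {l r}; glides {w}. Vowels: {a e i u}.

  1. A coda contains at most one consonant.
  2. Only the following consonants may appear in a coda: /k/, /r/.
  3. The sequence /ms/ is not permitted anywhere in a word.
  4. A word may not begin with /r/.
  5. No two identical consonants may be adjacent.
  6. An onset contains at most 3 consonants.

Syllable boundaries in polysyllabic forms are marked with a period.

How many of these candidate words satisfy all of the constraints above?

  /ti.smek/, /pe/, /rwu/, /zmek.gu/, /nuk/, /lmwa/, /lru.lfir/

6

/ti.smek/ — σ1 onset /t/, coda /∅/ ok; σ2 onset /sm/ (2C), coda /k/ ok → phonotactically legal
/pe/ — σ1 onset /p/, coda /∅/ ok → phonotactically legal
/rwu/ — violates constraint 4: word begins with /r/ → phonotactically illegal
/zmek.gu/ — σ1 onset /zm/ (2C), coda /k/ ok; σ2 onset /g/, coda /∅/ ok → phonotactically legal
/nuk/ — σ1 onset /n/, coda /k/ ok → phonotactically legal
/lmwa/ — σ1 onset /lmw/ (3C), coda /∅/ ok → phonotactically legal
/lru.lfir/ — σ1 onset /lr/ (2C), coda /∅/ ok; σ2 onset /lf/ (2C), coda /r/ ok → phonotactically legal
Phonotactically legal: /ti.smek/, /pe/, /zmek.gu/, /nuk/, /lmwa/, /lru.lfir/ → 6.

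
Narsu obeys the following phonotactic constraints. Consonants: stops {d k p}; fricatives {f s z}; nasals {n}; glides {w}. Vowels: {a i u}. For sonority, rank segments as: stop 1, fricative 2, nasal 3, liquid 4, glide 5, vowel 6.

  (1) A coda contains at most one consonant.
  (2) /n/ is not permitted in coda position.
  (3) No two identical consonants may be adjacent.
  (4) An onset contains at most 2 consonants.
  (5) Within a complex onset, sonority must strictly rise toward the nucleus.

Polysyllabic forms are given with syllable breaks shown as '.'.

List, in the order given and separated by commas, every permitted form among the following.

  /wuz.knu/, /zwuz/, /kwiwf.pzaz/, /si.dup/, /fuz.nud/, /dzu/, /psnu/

/wuz.knu/ — σ1 onset /w/, coda /z/ ok; σ2 onset /kn/ (1→3 rises), coda /∅/ ok → permitted
/zwuz/ — σ1 onset /zw/ (2→5 rises), coda /z/ ok → permitted
/kwiwf.pzaz/ — violates constraint 1: syllable 1 coda /wf/ has 2 consonants (> 1) → not permitted
/si.dup/ — σ1 onset /s/, coda /∅/ ok; σ2 onset /d/, coda /p/ ok → permitted
/fuz.nud/ — σ1 onset /f/, coda /z/ ok; σ2 onset /n/, coda /d/ ok → permitted
/dzu/ — σ1 onset /dz/ (1→2 rises), coda /∅/ ok → permitted
/psnu/ — violates constraint 4: syllable 1 onset /psn/ has 3 consonants (> 2) → not permitted

/wuz.knu/, /zwuz/, /si.dup/, /fuz.nud/, /dzu/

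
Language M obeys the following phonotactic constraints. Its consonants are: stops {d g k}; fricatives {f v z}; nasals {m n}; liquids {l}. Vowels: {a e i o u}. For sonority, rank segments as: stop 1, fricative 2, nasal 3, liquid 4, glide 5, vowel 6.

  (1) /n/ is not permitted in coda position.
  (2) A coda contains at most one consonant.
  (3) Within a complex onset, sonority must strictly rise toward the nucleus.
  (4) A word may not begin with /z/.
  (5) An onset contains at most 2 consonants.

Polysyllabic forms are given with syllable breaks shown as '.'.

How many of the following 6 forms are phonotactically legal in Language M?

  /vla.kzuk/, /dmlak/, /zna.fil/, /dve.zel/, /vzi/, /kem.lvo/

2

/vla.kzuk/ — σ1 onset /vl/ (2→4 rises), coda /∅/ ok; σ2 onset /kz/ (1→2 rises), coda /k/ ok → phonotactically legal
/dmlak/ — violates constraint 5: syllable 1 onset /dml/ has 3 consonants (> 2) → phonotactically illegal
/zna.fil/ — violates constraint 4: word begins with /z/ → phonotactically illegal
/dve.zel/ — σ1 onset /dv/ (1→2 rises), coda /∅/ ok; σ2 onset /z/, coda /l/ ok → phonotactically legal
/vzi/ — violates constraint 3: syllable 1 onset /vz/: /v/ (fricative, 2) → /z/ (fricative, 2) does not rise → phonotactically illegal
/kem.lvo/ — violates constraint 3: syllable 2 onset /lv/: /l/ (liquid, 4) → /v/ (fricative, 2) does not rise → phonotactically illegal
Phonotactically legal: /vla.kzuk/, /dve.zel/ → 2.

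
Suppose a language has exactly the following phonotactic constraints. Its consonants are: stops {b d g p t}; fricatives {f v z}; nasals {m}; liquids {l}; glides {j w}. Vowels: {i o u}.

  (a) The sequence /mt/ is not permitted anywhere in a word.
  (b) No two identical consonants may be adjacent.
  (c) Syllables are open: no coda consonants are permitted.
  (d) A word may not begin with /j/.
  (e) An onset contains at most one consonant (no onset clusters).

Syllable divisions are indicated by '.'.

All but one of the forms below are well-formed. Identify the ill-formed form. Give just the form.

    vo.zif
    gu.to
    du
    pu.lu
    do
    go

vo.zif

vo.zif — violates constraint (c): syllable 2 coda /f/ has 1 consonant (> 0) → ill-formed
gu.to — σ1 onset /g/, coda /∅/ ok; σ2 onset /t/, coda /∅/ ok → well-formed
du — σ1 onset /d/, coda /∅/ ok → well-formed
pu.lu — σ1 onset /p/, coda /∅/ ok; σ2 onset /l/, coda /∅/ ok → well-formed
do — σ1 onset /d/, coda /∅/ ok → well-formed
go — σ1 onset /g/, coda /∅/ ok → well-formed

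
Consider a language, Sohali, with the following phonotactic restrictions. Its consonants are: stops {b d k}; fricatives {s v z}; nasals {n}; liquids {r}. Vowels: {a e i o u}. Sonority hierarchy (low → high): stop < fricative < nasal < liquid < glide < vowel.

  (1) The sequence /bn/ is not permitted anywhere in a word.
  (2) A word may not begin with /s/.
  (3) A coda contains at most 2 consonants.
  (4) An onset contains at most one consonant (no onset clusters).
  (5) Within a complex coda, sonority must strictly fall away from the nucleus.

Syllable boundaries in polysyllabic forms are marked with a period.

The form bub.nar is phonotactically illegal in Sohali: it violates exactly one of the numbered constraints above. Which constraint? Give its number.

bub.nar: contains banned sequence /bn/.
This is a violation of constraint 1: "The sequence /bn/ is not permitted anywhere in a word."
The remaining constraints (2, 3, 4, 5) are satisfied.

1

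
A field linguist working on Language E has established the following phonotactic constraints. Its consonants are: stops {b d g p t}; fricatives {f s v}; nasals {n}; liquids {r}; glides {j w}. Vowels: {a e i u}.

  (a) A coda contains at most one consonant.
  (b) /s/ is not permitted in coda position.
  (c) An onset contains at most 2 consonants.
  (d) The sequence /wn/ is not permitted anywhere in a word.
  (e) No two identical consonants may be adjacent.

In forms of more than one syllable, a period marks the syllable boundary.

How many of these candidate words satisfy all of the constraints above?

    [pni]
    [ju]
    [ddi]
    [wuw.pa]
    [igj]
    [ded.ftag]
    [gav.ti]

[pni] — σ1 onset /pn/ (2C), coda /∅/ ok → phonotactically legal
[ju] — σ1 onset /j/, coda /∅/ ok → phonotactically legal
[ddi] — violates constraint (e): adjacent identical consonants /dd/ → phonotactically illegal
[wuw.pa] — σ1 onset /w/, coda /w/ ok; σ2 onset /p/, coda /∅/ ok → phonotactically legal
[igj] — violates constraint (a): syllable 1 coda /gj/ has 2 consonants (> 1) → phonotactically illegal
[ded.ftag] — σ1 onset /d/, coda /d/ ok; σ2 onset /ft/ (2C), coda /g/ ok → phonotactically legal
[gav.ti] — σ1 onset /g/, coda /v/ ok; σ2 onset /t/, coda /∅/ ok → phonotactically legal
Phonotactically legal: [pni], [ju], [wuw.pa], [ded.ftag], [gav.ti] → 5.

5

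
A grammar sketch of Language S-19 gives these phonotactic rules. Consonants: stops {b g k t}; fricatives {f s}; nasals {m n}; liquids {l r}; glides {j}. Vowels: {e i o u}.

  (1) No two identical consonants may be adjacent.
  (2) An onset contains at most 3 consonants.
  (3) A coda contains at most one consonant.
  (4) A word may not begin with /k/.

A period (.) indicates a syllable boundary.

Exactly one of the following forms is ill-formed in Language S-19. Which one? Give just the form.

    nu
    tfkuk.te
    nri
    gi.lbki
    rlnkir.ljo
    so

rlnkir.ljo

nu — σ1 onset /n/, coda /∅/ ok → well-formed
tfkuk.te — σ1 onset /tfk/ (3C), coda /k/ ok; σ2 onset /t/, coda /∅/ ok → well-formed
nri — σ1 onset /nr/ (2C), coda /∅/ ok → well-formed
gi.lbki — σ1 onset /g/, coda /∅/ ok; σ2 onset /lbk/ (3C), coda /∅/ ok → well-formed
rlnkir.ljo — violates constraint 2: syllable 1 onset /rlnk/ has 4 consonants (> 3) → ill-formed
so — σ1 onset /s/, coda /∅/ ok → well-formed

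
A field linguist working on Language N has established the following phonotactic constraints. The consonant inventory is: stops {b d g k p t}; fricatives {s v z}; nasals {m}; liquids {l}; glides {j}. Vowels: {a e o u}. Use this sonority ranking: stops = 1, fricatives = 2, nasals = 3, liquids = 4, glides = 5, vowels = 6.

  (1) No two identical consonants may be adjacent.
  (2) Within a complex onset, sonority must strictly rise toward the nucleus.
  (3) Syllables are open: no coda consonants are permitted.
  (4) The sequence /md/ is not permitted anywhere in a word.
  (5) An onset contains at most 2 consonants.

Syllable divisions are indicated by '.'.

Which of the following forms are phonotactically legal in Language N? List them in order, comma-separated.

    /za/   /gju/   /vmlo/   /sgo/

/za/, /gju/

/za/ — σ1 onset /z/, coda /∅/ ok → phonotactically legal
/gju/ — σ1 onset /gj/ (1→5 rises), coda /∅/ ok → phonotactically legal
/vmlo/ — violates constraint 5: syllable 1 onset /vml/ has 3 consonants (> 2) → phonotactically illegal
/sgo/ — violates constraint 2: syllable 1 onset /sg/: /s/ (fricative, 2) → /g/ (stop, 1) does not rise → phonotactically illegal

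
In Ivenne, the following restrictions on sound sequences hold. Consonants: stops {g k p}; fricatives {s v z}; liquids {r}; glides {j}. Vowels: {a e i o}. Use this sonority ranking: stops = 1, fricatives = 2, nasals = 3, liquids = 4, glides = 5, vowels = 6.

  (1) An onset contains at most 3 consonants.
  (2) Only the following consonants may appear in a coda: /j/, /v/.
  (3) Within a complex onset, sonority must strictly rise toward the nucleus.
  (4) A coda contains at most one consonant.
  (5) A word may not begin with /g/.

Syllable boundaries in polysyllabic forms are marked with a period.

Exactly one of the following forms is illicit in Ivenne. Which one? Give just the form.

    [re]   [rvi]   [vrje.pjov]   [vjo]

[rvi]

[re] — σ1 onset /r/, coda /∅/ ok → licit
[rvi] — violates constraint 3: syllable 1 onset /rv/: /r/ (liquid, 4) → /v/ (fricative, 2) does not rise → illicit
[vrje.pjov] — σ1 onset /vrj/ (2→4→5 rises), coda /∅/ ok; σ2 onset /pj/ (1→5 rises), coda /v/ ok → licit
[vjo] — σ1 onset /vj/ (2→5 rises), coda /∅/ ok → licit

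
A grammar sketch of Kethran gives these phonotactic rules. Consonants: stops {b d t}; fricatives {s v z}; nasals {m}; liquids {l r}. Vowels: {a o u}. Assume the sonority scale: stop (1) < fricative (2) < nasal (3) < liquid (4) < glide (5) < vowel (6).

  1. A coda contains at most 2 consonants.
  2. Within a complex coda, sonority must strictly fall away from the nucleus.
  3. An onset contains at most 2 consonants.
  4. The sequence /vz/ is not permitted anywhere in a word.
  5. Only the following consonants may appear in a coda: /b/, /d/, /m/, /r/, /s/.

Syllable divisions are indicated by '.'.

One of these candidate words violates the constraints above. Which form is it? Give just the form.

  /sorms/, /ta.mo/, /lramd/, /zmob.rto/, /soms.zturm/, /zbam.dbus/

/sorms/

/sorms/ — violates constraint 1: syllable 1 coda /rms/ has 3 consonants (> 2) → illicit
/ta.mo/ — σ1 onset /t/, coda /∅/ ok; σ2 onset /m/, coda /∅/ ok → licit
/lramd/ — σ1 onset /lr/ (2C), coda /md/ (3→1 falls) ok → licit
/zmob.rto/ — σ1 onset /zm/ (2C), coda /b/ ok; σ2 onset /rt/ (2C), coda /∅/ ok → licit
/soms.zturm/ — σ1 onset /s/, coda /ms/ (3→2 falls) ok; σ2 onset /zt/ (2C), coda /rm/ (4→3 falls) ok → licit
/zbam.dbus/ — σ1 onset /zb/ (2C), coda /m/ ok; σ2 onset /db/ (2C), coda /s/ ok → licit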